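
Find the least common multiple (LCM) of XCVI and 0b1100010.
Convert XCVI (Roman numeral) → 90 + 5 + 1 = 96 (decimal)
Convert 0b1100010 (binary) → 64 + 32 + 2 = 98 (decimal)
Compute lcm(96, 98) = 4704
4704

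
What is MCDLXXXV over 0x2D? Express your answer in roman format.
Convert MCDLXXXV (Roman numeral) → 1000 + 400 + 50 + 10 + 10 + 10 + 5 = 1485 (decimal)
Convert 0x2D (hexadecimal) → 2×16 + 13 = 45 (decimal)
Compute 1485 ÷ 45 = 33
Convert 33 (decimal) → 33 = 10 + 10 + 10 + 1 + 1 + 1 → XXXIII (Roman numeral)
XXXIII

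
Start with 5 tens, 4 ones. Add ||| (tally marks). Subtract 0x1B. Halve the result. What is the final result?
Convert 5 tens, 4 ones (place-value notation) → 5×10 + 4 = 54 (decimal)
Start: 54
Convert ||| (tally marks) → 3 (decimal)
54 + 3 = 57
Convert 0x1B (hexadecimal) → 1×16 + 11 = 27 (decimal)
57 - 27 = 30
30 ÷ 2 = 15
15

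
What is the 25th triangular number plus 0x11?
The 25th triangular number = 25×26/2 = 325
Convert 0x11 (hexadecimal) → 1×16 + 1 = 17 (decimal)
Compute 325 + 17 = 342
342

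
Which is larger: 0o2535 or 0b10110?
Convert 0o2535 (octal) → 2×512 + 5×64 + 3×8 + 5 = 1373 (decimal)
Convert 0b10110 (binary) → 16 + 4 + 2 = 22 (decimal)
Compare 1373 vs 22: larger = 1373
1373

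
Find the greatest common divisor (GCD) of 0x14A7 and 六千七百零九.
Convert 0x14A7 (hexadecimal) → 1×4096 + 4×256 + 10×16 + 7 = 5287 (decimal)
Convert 六千七百零九 (Chinese numeral) → 6×1000 + 7×100 + 9 = 6709 (decimal)
Compute gcd(5287, 6709) = 1
1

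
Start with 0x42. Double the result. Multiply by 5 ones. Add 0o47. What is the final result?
Convert 0x42 (hexadecimal) → 4×16 + 2 = 66 (decimal)
Start: 66
66 × 2 = 132
Convert 5 ones (place-value notation) → 5 (decimal)
132 × 5 = 660
Convert 0o47 (octal) → 4×8 + 7 = 39 (decimal)
660 + 39 = 699
699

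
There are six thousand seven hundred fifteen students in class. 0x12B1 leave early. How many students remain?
Convert six thousand seven hundred fifteen (English words) → 6×1000 + 7×100 + 15 = 6715 (decimal)
Convert 0x12B1 (hexadecimal) → 1×4096 + 2×256 + 11×16 + 1 = 4785 (decimal)
Compute 6715 - 4785 = 1930
1930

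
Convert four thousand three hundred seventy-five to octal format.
Convert four thousand three hundred seventy-five (English words) → 4×1000 + 3×100 + 75 = 4375 (decimal)
Convert 4375 (decimal) → 4375 = 1×4096 + 4×64 + 2×8 + 7 → 0o10427 (octal)
0o10427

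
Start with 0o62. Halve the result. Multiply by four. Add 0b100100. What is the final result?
Convert 0o62 (octal) → 6×8 + 2 = 50 (decimal)
Start: 50
50 ÷ 2 = 25
Convert four (English words) → 4 (decimal)
25 × 4 = 100
Convert 0b100100 (binary) → 32 + 4 = 36 (decimal)
100 + 36 = 136
136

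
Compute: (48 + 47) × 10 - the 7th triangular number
Convert the 7th triangular number (triangular index) → 7×8/2 = 28 (decimal)
Expression in decimal: (48 + 47) × 10 - 28
Parentheses first: 48 + 47 = 95
Multiply: 95 × 10 = 950
Subtract: 950 - 28 = 922
922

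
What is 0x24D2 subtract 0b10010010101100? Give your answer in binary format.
Convert 0x24D2 (hexadecimal) → 2×4096 + 4×256 + 13×16 + 2 = 9426 (decimal)
Convert 0b10010010101100 (binary) → 8192 + 1024 + 128 + 32 + 8 + 4 = 9388 (decimal)
Compute 9426 - 9388 = 38
Convert 38 (decimal) → 38 = 32 + 4 + 2 → 0b100110 (binary)
0b100110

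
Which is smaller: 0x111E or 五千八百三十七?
Convert 0x111E (hexadecimal) → 1×4096 + 1×256 + 1×16 + 14 = 4382 (decimal)
Convert 五千八百三十七 (Chinese numeral) → 5×1000 + 8×100 + 3×10 + 7 = 5837 (decimal)
Compare 4382 vs 5837: smaller = 4382
4382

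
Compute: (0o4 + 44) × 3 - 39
Convert 0o4 (octal) → 4 (decimal)
Expression in decimal: (4 + 44) × 3 - 39
Parentheses first: 4 + 44 = 48
Multiply: 48 × 3 = 144
Subtract: 144 - 39 = 105
105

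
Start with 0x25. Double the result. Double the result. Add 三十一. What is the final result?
Convert 0x25 (hexadecimal) → 2×16 + 5 = 37 (decimal)
Start: 37
37 × 2 = 74
74 × 2 = 148
Convert 三十一 (Chinese numeral) → 3×10 + 1 = 31 (decimal)
148 + 31 = 179
179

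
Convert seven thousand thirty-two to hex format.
Convert seven thousand thirty-two (English words) → 7×1000 + 32 = 7032 (decimal)
Convert 7032 (decimal) → 7032 = 1×4096 + 11×256 + 7×16 + 8 → 0x1B78 (hexadecimal)
0x1B78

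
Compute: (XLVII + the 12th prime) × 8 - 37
Convert XLVII (Roman numeral) → 40 + 5 + 1 + 1 = 47 (decimal)
Convert the 12th prime (prime index) → 37 (decimal)
Expression in decimal: (47 + 37) × 8 - 37
Parentheses first: 47 + 37 = 84
Multiply: 84 × 8 = 672
Subtract: 672 - 37 = 635
635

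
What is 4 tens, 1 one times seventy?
Convert 4 tens, 1 one (place-value notation) → 4×10 + 1 = 41 (decimal)
Convert seventy (English words) → 70 (decimal)
Compute 41 × 70 = 2870
2870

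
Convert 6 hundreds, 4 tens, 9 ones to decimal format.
Convert 6 hundreds, 4 tens, 9 ones (place-value notation) → 6×100 + 4×10 + 9 = 649 (decimal)
649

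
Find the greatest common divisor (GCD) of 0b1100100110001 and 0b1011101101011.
Convert 0b1100100110001 (binary) → 4096 + 2048 + 256 + 32 + 16 + 1 = 6449 (decimal)
Convert 0b1011101101011 (binary) → 4096 + 1024 + 512 + 256 + 64 + 32 + 8 + 2 + 1 = 5995 (decimal)
Compute gcd(6449, 5995) = 1
1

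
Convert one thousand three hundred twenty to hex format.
Convert one thousand three hundred twenty (English words) → 1×1000 + 3×100 + 20 = 1320 (decimal)
Convert 1320 (decimal) → 1320 = 5×256 + 2×16 + 8 → 0x528 (hexadecimal)
0x528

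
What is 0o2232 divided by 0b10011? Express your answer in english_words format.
Convert 0o2232 (octal) → 2×512 + 2×64 + 3×8 + 2 = 1178 (decimal)
Convert 0b10011 (binary) → 16 + 2 + 1 = 19 (decimal)
Compute 1178 ÷ 19 = 62
Convert 62 (decimal) → sixty-two (English words)
sixty-two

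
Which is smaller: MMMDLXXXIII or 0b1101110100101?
Convert MMMDLXXXIII (Roman numeral) → 1000 + 1000 + 1000 + 500 + 50 + 10 + 10 + 10 + 1 + 1 + 1 = 3583 (decimal)
Convert 0b1101110100101 (binary) → 4096 + 2048 + 512 + 256 + 128 + 32 + 4 + 1 = 7077 (decimal)
Compare 3583 vs 7077: smaller = 3583
3583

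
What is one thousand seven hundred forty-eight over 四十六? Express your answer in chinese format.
Convert one thousand seven hundred forty-eight (English words) → 1×1000 + 7×100 + 48 = 1748 (decimal)
Convert 四十六 (Chinese numeral) → 4×10 + 6 = 46 (decimal)
Compute 1748 ÷ 46 = 38
Convert 38 (decimal) → 38 = 3×10 + 8 → 三十八 (Chinese numeral)
三十八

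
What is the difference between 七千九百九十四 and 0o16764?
Convert 七千九百九十四 (Chinese numeral) → 7×1000 + 9×100 + 9×10 + 4 = 7994 (decimal)
Convert 0o16764 (octal) → 1×4096 + 6×512 + 7×64 + 6×8 + 4 = 7668 (decimal)
Difference: |7994 - 7668| = 326
326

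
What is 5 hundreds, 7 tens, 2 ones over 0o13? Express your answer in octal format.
Convert 5 hundreds, 7 tens, 2 ones (place-value notation) → 5×100 + 7×10 + 2 = 572 (decimal)
Convert 0o13 (octal) → 1×8 + 3 = 11 (decimal)
Compute 572 ÷ 11 = 52
Convert 52 (decimal) → 52 = 6×8 + 4 → 0o64 (octal)
0o64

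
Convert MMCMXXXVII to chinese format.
Convert MMCMXXXVII (Roman numeral) → 1000 + 1000 + 900 + 10 + 10 + 10 + 5 + 1 + 1 = 2937 (decimal)
Convert 2937 (decimal) → 2937 = 2×1000 + 9×100 + 3×10 + 7 → 二千九百三十七 (Chinese numeral)
二千九百三十七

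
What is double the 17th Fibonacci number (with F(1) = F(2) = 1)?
The 17th Fibonacci number (with F(1) = F(2) = 1) = 1597
Compute 1597 × 2 = 3194
3194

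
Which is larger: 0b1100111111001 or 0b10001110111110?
Convert 0b1100111111001 (binary) → 4096 + 2048 + 256 + 128 + 64 + 32 + 16 + 8 + 1 = 6649 (decimal)
Convert 0b10001110111110 (binary) → 8192 + 512 + 256 + 128 + 32 + 16 + 8 + 4 + 2 = 9150 (decimal)
Compare 6649 vs 9150: larger = 9150
9150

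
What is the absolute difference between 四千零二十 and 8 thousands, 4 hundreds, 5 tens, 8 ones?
Convert 四千零二十 (Chinese numeral) → 4×1000 + 2×10 = 4020 (decimal)
Convert 8 thousands, 4 hundreds, 5 tens, 8 ones (place-value notation) → 8×1000 + 4×100 + 5×10 + 8 = 8458 (decimal)
Compute |4020 - 8458| = 4438
4438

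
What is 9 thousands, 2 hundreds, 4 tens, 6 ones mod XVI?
Convert 9 thousands, 2 hundreds, 4 tens, 6 ones (place-value notation) → 9×1000 + 2×100 + 4×10 + 6 = 9246 (decimal)
Convert XVI (Roman numeral) → 10 + 5 + 1 = 16 (decimal)
Compute 9246 mod 16 = 14
14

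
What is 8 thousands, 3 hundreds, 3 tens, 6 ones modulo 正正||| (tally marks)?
Convert 8 thousands, 3 hundreds, 3 tens, 6 ones (place-value notation) → 8×1000 + 3×100 + 3×10 + 6 = 8336 (decimal)
Convert 正正||| (tally marks) → 5 + 5 + 3 = 13 (decimal)
Compute 8336 mod 13 = 3
3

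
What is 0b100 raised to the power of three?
Convert 0b100 (binary) → 4 (decimal)
Convert three (English words) → 3 (decimal)
Compute 4 ^ 3 = 64
64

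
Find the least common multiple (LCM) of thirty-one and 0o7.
Convert thirty-one (English words) → 31 (decimal)
Convert 0o7 (octal) → 7 (decimal)
Compute lcm(31, 7) = 217
217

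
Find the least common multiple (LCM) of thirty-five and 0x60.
Convert thirty-five (English words) → 35 (decimal)
Convert 0x60 (hexadecimal) → 6×16 = 96 (decimal)
Compute lcm(35, 96) = 3360
3360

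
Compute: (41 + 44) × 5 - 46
Parentheses first: 41 + 44 = 85
Multiply: 85 × 5 = 425
Subtract: 425 - 46 = 379
379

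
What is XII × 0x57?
Convert XII (Roman numeral) → 10 + 1 + 1 = 12 (decimal)
Convert 0x57 (hexadecimal) → 5×16 + 7 = 87 (decimal)
Compute 12 × 87 = 1044
1044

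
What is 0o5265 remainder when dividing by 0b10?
Convert 0o5265 (octal) → 5×512 + 2×64 + 6×8 + 5 = 2741 (decimal)
Convert 0b10 (binary) → 2 (decimal)
Compute 2741 mod 2 = 1
1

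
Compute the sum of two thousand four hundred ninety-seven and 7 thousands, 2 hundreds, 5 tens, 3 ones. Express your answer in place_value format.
Convert two thousand four hundred ninety-seven (English words) → 2×1000 + 4×100 + 97 = 2497 (decimal)
Convert 7 thousands, 2 hundreds, 5 tens, 3 ones (place-value notation) → 7×1000 + 2×100 + 5×10 + 3 = 7253 (decimal)
Compute 2497 + 7253 = 9750
Convert 9750 (decimal) → 9750 = 9×1000 + 7×100 + 5×10 → 9 thousands, 7 hundreds, 5 tens (place-value notation)
9 thousands, 7 hundreds, 5 tens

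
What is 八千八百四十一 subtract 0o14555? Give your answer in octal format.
Convert 八千八百四十一 (Chinese numeral) → 8×1000 + 8×100 + 4×10 + 1 = 8841 (decimal)
Convert 0o14555 (octal) → 1×4096 + 4×512 + 5×64 + 5×8 + 5 = 6509 (decimal)
Compute 8841 - 6509 = 2332
Convert 2332 (decimal) → 2332 = 4×512 + 4×64 + 3×8 + 4 → 0o4434 (octal)
0o4434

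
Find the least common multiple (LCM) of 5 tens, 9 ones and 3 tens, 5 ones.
Convert 5 tens, 9 ones (place-value notation) → 5×10 + 9 = 59 (decimal)
Convert 3 tens, 5 ones (place-value notation) → 3×10 + 5 = 35 (decimal)
Compute lcm(59, 35) = 2065
2065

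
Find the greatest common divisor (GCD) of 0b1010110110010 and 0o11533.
Convert 0b1010110110010 (binary) → 4096 + 1024 + 256 + 128 + 32 + 16 + 2 = 5554 (decimal)
Convert 0o11533 (octal) → 1×4096 + 1×512 + 5×64 + 3×8 + 3 = 4955 (decimal)
Compute gcd(5554, 4955) = 1
1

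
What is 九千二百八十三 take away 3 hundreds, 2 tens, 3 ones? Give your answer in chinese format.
Convert 九千二百八十三 (Chinese numeral) → 9×1000 + 2×100 + 8×10 + 3 = 9283 (decimal)
Convert 3 hundreds, 2 tens, 3 ones (place-value notation) → 3×100 + 2×10 + 3 = 323 (decimal)
Compute 9283 - 323 = 8960
Convert 8960 (decimal) → 8960 = 8×1000 + 9×100 + 6×10 → 八千九百六十 (Chinese numeral)
八千九百六十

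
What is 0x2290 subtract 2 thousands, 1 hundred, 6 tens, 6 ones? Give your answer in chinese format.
Convert 0x2290 (hexadecimal) → 2×4096 + 2×256 + 9×16 = 8848 (decimal)
Convert 2 thousands, 1 hundred, 6 tens, 6 ones (place-value notation) → 2×1000 + 1×100 + 6×10 + 6 = 2166 (decimal)
Compute 8848 - 2166 = 6682
Convert 6682 (decimal) → 6682 = 6×1000 + 6×100 + 8×10 + 2 → 六千六百八十二 (Chinese numeral)
六千六百八十二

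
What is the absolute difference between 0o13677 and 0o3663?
Convert 0o13677 (octal) → 1×4096 + 3×512 + 6×64 + 7×8 + 7 = 6079 (decimal)
Convert 0o3663 (octal) → 3×512 + 6×64 + 6×8 + 3 = 1971 (decimal)
Compute |6079 - 1971| = 4108
4108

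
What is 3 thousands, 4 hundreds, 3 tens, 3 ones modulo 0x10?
Convert 3 thousands, 4 hundreds, 3 tens, 3 ones (place-value notation) → 3×1000 + 4×100 + 3×10 + 3 = 3433 (decimal)
Convert 0x10 (hexadecimal) → 1×16 = 16 (decimal)
Compute 3433 mod 16 = 9
9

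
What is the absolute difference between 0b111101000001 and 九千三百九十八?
Convert 0b111101000001 (binary) → 2048 + 1024 + 512 + 256 + 64 + 1 = 3905 (decimal)
Convert 九千三百九十八 (Chinese numeral) → 9×1000 + 3×100 + 9×10 + 8 = 9398 (decimal)
Compute |3905 - 9398| = 5493
5493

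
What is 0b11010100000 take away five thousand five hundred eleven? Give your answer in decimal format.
Convert 0b11010100000 (binary) → 1024 + 512 + 128 + 32 = 1696 (decimal)
Convert five thousand five hundred eleven (English words) → 5×1000 + 5×100 + 11 = 5511 (decimal)
Compute 1696 - 5511 = -3815
-3815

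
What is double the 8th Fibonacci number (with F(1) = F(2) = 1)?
The 8th Fibonacci number (with F(1) = F(2) = 1): 1, 1, 2, 3, 5, 8, 13, 21 → 21
Compute 21 × 2 = 42
42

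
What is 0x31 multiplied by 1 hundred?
Convert 0x31 (hexadecimal) → 3×16 + 1 = 49 (decimal)
Convert 1 hundred (place-value notation) → 1×100 = 100 (decimal)
Compute 49 × 100 = 4900
4900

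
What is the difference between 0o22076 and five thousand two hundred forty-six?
Convert 0o22076 (octal) → 2×4096 + 2×512 + 7×8 + 6 = 9278 (decimal)
Convert five thousand two hundred forty-six (English words) → 5×1000 + 2×100 + 46 = 5246 (decimal)
Difference: |9278 - 5246| = 4032
4032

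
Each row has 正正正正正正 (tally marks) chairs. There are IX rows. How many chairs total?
Convert 正正正正正正 (tally marks) → 5 + 5 + 5 + 5 + 5 + 5 = 30 (decimal)
Convert IX (Roman numeral) → 9 (decimal)
Compute 30 × 9 = 270
270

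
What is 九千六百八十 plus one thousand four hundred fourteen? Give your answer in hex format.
Convert 九千六百八十 (Chinese numeral) → 9×1000 + 6×100 + 8×10 = 9680 (decimal)
Convert one thousand four hundred fourteen (English words) → 1×1000 + 4×100 + 14 = 1414 (decimal)
Compute 9680 + 1414 = 11094
Convert 11094 (decimal) → 11094 = 2×4096 + 11×256 + 5×16 + 6 → 0x2B56 (hexadecimal)
0x2B56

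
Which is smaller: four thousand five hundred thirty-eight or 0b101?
Convert four thousand five hundred thirty-eight (English words) → 4×1000 + 5×100 + 38 = 4538 (decimal)
Convert 0b101 (binary) → 4 + 1 = 5 (decimal)
Compare 4538 vs 5: smaller = 5
5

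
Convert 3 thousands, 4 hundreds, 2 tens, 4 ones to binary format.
Convert 3 thousands, 4 hundreds, 2 tens, 4 ones (place-value notation) → 3×1000 + 4×100 + 2×10 + 4 = 3424 (decimal)
Convert 3424 (decimal) → 3424 = 2048 + 1024 + 256 + 64 + 32 → 0b110101100000 (binary)
0b110101100000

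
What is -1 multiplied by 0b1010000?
Convert 0b1010000 (binary) → 64 + 16 = 80 (decimal)
Compute -1 × 80 = -80
-80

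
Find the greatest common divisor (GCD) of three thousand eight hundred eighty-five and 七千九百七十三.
Convert three thousand eight hundred eighty-five (English words) → 3×1000 + 8×100 + 85 = 3885 (decimal)
Convert 七千九百七十三 (Chinese numeral) → 7×1000 + 9×100 + 7×10 + 3 = 7973 (decimal)
Compute gcd(3885, 7973) = 7
7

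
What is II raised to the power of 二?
Convert II (Roman numeral) → 1 + 1 = 2 (decimal)
Convert 二 (Chinese numeral) → 2 (decimal)
Compute 2 ^ 2 = 4
4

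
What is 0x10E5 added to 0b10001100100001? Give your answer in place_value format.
Convert 0x10E5 (hexadecimal) → 1×4096 + 14×16 + 5 = 4325 (decimal)
Convert 0b10001100100001 (binary) → 8192 + 512 + 256 + 32 + 1 = 8993 (decimal)
Compute 4325 + 8993 = 13318
Convert 13318 (decimal) → 13318 = 13×1000 + 3×100 + 1×10 + 8 → 13 thousands, 3 hundreds, 1 ten, 8 ones (place-value notation)
13 thousands, 3 hundreds, 1 ten, 8 ones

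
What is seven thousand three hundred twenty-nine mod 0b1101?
Convert seven thousand three hundred twenty-nine (English words) → 7×1000 + 3×100 + 29 = 7329 (decimal)
Convert 0b1101 (binary) → 8 + 4 + 1 = 13 (decimal)
Compute 7329 mod 13 = 10
10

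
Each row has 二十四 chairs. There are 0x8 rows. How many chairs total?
Convert 二十四 (Chinese numeral) → 2×10 + 4 = 24 (decimal)
Convert 0x8 (hexadecimal) → 8 (decimal)
Compute 24 × 8 = 192
192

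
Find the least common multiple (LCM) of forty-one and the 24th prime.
Convert forty-one (English words) → 41 (decimal)
Convert the 24th prime (prime index) → 89 (decimal)
Compute lcm(41, 89) = 3649
3649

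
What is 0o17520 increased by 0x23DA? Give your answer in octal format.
Convert 0o17520 (octal) → 1×4096 + 7×512 + 5×64 + 2×8 = 8016 (decimal)
Convert 0x23DA (hexadecimal) → 2×4096 + 3×256 + 13×16 + 10 = 9178 (decimal)
Compute 8016 + 9178 = 17194
Convert 17194 (decimal) → 17194 = 4×4096 + 1×512 + 4×64 + 5×8 + 2 → 0o41452 (octal)
0o41452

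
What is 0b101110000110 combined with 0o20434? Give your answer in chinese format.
Convert 0b101110000110 (binary) → 2048 + 512 + 256 + 128 + 4 + 2 = 2950 (decimal)
Convert 0o20434 (octal) → 2×4096 + 4×64 + 3×8 + 4 = 8476 (decimal)
Compute 2950 + 8476 = 11426
Convert 11426 (decimal) → 11426 = 1×10000 + 1×1000 + 4×100 + 2×10 + 6 → 一万一千四百二十六 (Chinese numeral)
一万一千四百二十六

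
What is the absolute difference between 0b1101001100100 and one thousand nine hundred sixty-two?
Convert 0b1101001100100 (binary) → 4096 + 2048 + 512 + 64 + 32 + 4 = 6756 (decimal)
Convert one thousand nine hundred sixty-two (English words) → 1×1000 + 9×100 + 62 = 1962 (decimal)
Compute |6756 - 1962| = 4794
4794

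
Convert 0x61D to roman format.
Convert 0x61D (hexadecimal) → 6×256 + 1×16 + 13 = 1565 (decimal)
Convert 1565 (decimal) → 1565 = 1000 + 500 + 50 + 10 + 5 → MDLXV (Roman numeral)
MDLXV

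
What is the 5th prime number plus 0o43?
The 5th prime number = 11
Convert 0o43 (octal) → 4×8 + 3 = 35 (decimal)
Compute 11 + 35 = 46
46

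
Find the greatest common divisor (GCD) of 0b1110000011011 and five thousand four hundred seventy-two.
Convert 0b1110000011011 (binary) → 4096 + 2048 + 1024 + 16 + 8 + 2 + 1 = 7195 (decimal)
Convert five thousand four hundred seventy-two (English words) → 5×1000 + 4×100 + 72 = 5472 (decimal)
Compute gcd(7195, 5472) = 1
1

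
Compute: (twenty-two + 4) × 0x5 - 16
Convert twenty-two (English words) → 22 (decimal)
Convert 0x5 (hexadecimal) → 5 (decimal)
Expression in decimal: (22 + 4) × 5 - 16
Parentheses first: 22 + 4 = 26
Multiply: 26 × 5 = 130
Subtract: 130 - 16 = 114
114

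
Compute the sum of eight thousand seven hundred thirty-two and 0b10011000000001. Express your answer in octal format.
Convert eight thousand seven hundred thirty-two (English words) → 8×1000 + 7×100 + 32 = 8732 (decimal)
Convert 0b10011000000001 (binary) → 8192 + 1024 + 512 + 1 = 9729 (decimal)
Compute 8732 + 9729 = 18461
Convert 18461 (decimal) → 18461 = 4×4096 + 4×512 + 3×8 + 5 → 0o44035 (octal)
0o44035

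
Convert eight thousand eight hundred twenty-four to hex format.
Convert eight thousand eight hundred twenty-four (English words) → 8×1000 + 8×100 + 24 = 8824 (decimal)
Convert 8824 (decimal) → 8824 = 2×4096 + 2×256 + 7×16 + 8 → 0x2278 (hexadecimal)
0x2278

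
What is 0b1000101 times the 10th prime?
Convert 0b1000101 (binary) → 64 + 4 + 1 = 69 (decimal)
Convert the 10th prime (prime index) → 29 (decimal)
Compute 69 × 29 = 2001
2001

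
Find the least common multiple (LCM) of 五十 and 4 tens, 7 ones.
Convert 五十 (Chinese numeral) → 5×10 = 50 (decimal)
Convert 4 tens, 7 ones (place-value notation) → 4×10 + 7 = 47 (decimal)
Compute lcm(50, 47) = 2350
2350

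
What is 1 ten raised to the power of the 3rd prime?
Convert 1 ten (place-value notation) → 1×10 = 10 (decimal)
Convert the 3rd prime (prime index) → 5 (decimal)
Compute 10 ^ 5 = 100000
100000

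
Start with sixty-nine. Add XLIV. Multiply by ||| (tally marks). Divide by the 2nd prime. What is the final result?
Convert sixty-nine (English words) → 69 (decimal)
Start: 69
Convert XLIV (Roman numeral) → 40 + 4 = 44 (decimal)
69 + 44 = 113
Convert ||| (tally marks) → 3 (decimal)
113 × 3 = 339
Convert the 2nd prime (prime index) → 3 (decimal)
339 ÷ 3 = 113
113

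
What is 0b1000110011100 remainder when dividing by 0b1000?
Convert 0b1000110011100 (binary) → 4096 + 256 + 128 + 16 + 8 + 4 = 4508 (decimal)
Convert 0b1000 (binary) → 8 (decimal)
Compute 4508 mod 8 = 4
4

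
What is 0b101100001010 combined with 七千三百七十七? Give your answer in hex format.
Convert 0b101100001010 (binary) → 2048 + 512 + 256 + 8 + 2 = 2826 (decimal)
Convert 七千三百七十七 (Chinese numeral) → 7×1000 + 3×100 + 7×10 + 7 = 7377 (decimal)
Compute 2826 + 7377 = 10203
Convert 10203 (decimal) → 10203 = 2×4096 + 7×256 + 13×16 + 11 → 0x27DB (hexadecimal)
0x27DB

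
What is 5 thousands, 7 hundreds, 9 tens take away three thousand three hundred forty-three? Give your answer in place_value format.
Convert 5 thousands, 7 hundreds, 9 tens (place-value notation) → 5×1000 + 7×100 + 9×10 = 5790 (decimal)
Convert three thousand three hundred forty-three (English words) → 3×1000 + 3×100 + 43 = 3343 (decimal)
Compute 5790 - 3343 = 2447
Convert 2447 (decimal) → 2447 = 2×1000 + 4×100 + 4×10 + 7 → 2 thousands, 4 hundreds, 4 tens, 7 ones (place-value notation)
2 thousands, 4 hundreds, 4 tens, 7 ones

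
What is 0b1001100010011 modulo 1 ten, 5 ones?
Convert 0b1001100010011 (binary) → 4096 + 512 + 256 + 16 + 2 + 1 = 4883 (decimal)
Convert 1 ten, 5 ones (place-value notation) → 1×10 + 5 = 15 (decimal)
Compute 4883 mod 15 = 8
8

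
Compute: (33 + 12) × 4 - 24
Parentheses first: 33 + 12 = 45
Multiply: 45 × 4 = 180
Subtract: 180 - 24 = 156
156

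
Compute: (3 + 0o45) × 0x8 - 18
Convert 0o45 (octal) → 4×8 + 5 = 37 (decimal)
Convert 0x8 (hexadecimal) → 8 (decimal)
Expression in decimal: (3 + 37) × 8 - 18
Parentheses first: 3 + 37 = 40
Multiply: 40 × 8 = 320
Subtract: 320 - 18 = 302
302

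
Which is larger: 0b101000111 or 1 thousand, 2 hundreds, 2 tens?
Convert 0b101000111 (binary) → 256 + 64 + 4 + 2 + 1 = 327 (decimal)
Convert 1 thousand, 2 hundreds, 2 tens (place-value notation) → 1×1000 + 2×100 + 2×10 = 1220 (decimal)
Compare 327 vs 1220: larger = 1220
1220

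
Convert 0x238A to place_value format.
Convert 0x238A (hexadecimal) → 2×4096 + 3×256 + 8×16 + 10 = 9098 (decimal)
Convert 9098 (decimal) → 9098 = 9×1000 + 9×10 + 8 → 9 thousands, 9 tens, 8 ones (place-value notation)
9 thousands, 9 tens, 8 ones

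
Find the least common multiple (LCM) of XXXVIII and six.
Convert XXXVIII (Roman numeral) → 10 + 10 + 10 + 5 + 1 + 1 + 1 = 38 (decimal)
Convert six (English words) → 6 (decimal)
Compute lcm(38, 6) = 114
114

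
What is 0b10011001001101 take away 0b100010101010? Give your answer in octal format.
Convert 0b10011001001101 (binary) → 8192 + 1024 + 512 + 64 + 8 + 4 + 1 = 9805 (decimal)
Convert 0b100010101010 (binary) → 2048 + 128 + 32 + 8 + 2 = 2218 (decimal)
Compute 9805 - 2218 = 7587
Convert 7587 (decimal) → 7587 = 1×4096 + 6×512 + 6×64 + 4×8 + 3 → 0o16643 (octal)
0o16643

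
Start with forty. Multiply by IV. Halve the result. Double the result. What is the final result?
Convert forty (English words) → 40 (decimal)
Start: 40
Convert IV (Roman numeral) → 4 (decimal)
40 × 4 = 160
160 ÷ 2 = 80
80 × 2 = 160
160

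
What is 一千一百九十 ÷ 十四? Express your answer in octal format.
Convert 一千一百九十 (Chinese numeral) → 1×1000 + 1×100 + 9×10 = 1190 (decimal)
Convert 十四 (Chinese numeral) → 1×10 + 4 = 14 (decimal)
Compute 1190 ÷ 14 = 85
Convert 85 (decimal) → 85 = 1×64 + 2×8 + 5 → 0o125 (octal)
0o125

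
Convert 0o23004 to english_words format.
Convert 0o23004 (octal) → 2×4096 + 3×512 + 4 = 9732 (decimal)
Convert 9732 (decimal) → 9732 = 9×1000 + 7×100 + 32 → nine thousand seven hundred thirty-two (English words)
nine thousand seven hundred thirty-two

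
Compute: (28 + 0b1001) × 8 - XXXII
Convert 0b1001 (binary) → 8 + 1 = 9 (decimal)
Convert XXXII (Roman numeral) → 10 + 10 + 10 + 1 + 1 = 32 (decimal)
Expression in decimal: (28 + 9) × 8 - 32
Parentheses first: 28 + 9 = 37
Multiply: 37 × 8 = 296
Subtract: 296 - 32 = 264
264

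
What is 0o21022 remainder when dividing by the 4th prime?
Convert 0o21022 (octal) → 2×4096 + 1×512 + 2×8 + 2 = 8722 (decimal)
Convert the 4th prime (prime index) → 7 (decimal)
Compute 8722 mod 7 = 0
0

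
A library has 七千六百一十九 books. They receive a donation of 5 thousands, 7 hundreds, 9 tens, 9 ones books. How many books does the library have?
Convert 七千六百一十九 (Chinese numeral) → 7×1000 + 6×100 + 1×10 + 9 = 7619 (decimal)
Convert 5 thousands, 7 hundreds, 9 tens, 9 ones (place-value notation) → 5×1000 + 7×100 + 9×10 + 9 = 5799 (decimal)
Compute 7619 + 5799 = 13418
13418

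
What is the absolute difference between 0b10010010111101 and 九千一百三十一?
Convert 0b10010010111101 (binary) → 8192 + 1024 + 128 + 32 + 16 + 8 + 4 + 1 = 9405 (decimal)
Convert 九千一百三十一 (Chinese numeral) → 9×1000 + 1×100 + 3×10 + 1 = 9131 (decimal)
Compute |9405 - 9131| = 274
274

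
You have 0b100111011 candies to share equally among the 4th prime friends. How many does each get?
Convert 0b100111011 (binary) → 256 + 32 + 16 + 8 + 2 + 1 = 315 (decimal)
Convert the 4th prime (prime index) → 7 (decimal)
Compute 315 ÷ 7 = 45
45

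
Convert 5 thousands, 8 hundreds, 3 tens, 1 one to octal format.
Convert 5 thousands, 8 hundreds, 3 tens, 1 one (place-value notation) → 5×1000 + 8×100 + 3×10 + 1 = 5831 (decimal)
Convert 5831 (decimal) → 5831 = 1×4096 + 3×512 + 3×64 + 7 → 0o13307 (octal)
0o13307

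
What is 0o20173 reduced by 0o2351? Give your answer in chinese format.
Convert 0o20173 (octal) → 2×4096 + 1×64 + 7×8 + 3 = 8315 (decimal)
Convert 0o2351 (octal) → 2×512 + 3×64 + 5×8 + 1 = 1257 (decimal)
Compute 8315 - 1257 = 7058
Convert 7058 (decimal) → 7058 = 7×1000 + 5×10 + 8 → 七千零五十八 (Chinese numeral)
七千零五十八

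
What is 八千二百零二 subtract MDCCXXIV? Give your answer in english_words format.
Convert 八千二百零二 (Chinese numeral) → 8×1000 + 2×100 + 2 = 8202 (decimal)
Convert MDCCXXIV (Roman numeral) → 1000 + 500 + 100 + 100 + 10 + 10 + 4 = 1724 (decimal)
Compute 8202 - 1724 = 6478
Convert 6478 (decimal) → 6478 = 6×1000 + 4×100 + 78 → six thousand four hundred seventy-eight (English words)
six thousand four hundred seventy-eight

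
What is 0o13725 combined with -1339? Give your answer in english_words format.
Convert 0o13725 (octal) → 1×4096 + 3×512 + 7×64 + 2×8 + 5 = 6101 (decimal)
Compute 6101 + -1339 = 4762
Convert 4762 (decimal) → 4762 = 4×1000 + 7×100 + 62 → four thousand seven hundred sixty-two (English words)
four thousand seven hundred sixty-two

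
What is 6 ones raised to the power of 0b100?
Convert 6 ones (place-value notation) → 6 (decimal)
Convert 0b100 (binary) → 4 (decimal)
Compute 6 ^ 4 = 1296
1296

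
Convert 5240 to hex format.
Convert 5240 (decimal) → 5240 = 1×4096 + 4×256 + 7×16 + 8 → 0x1478 (hexadecimal)
0x1478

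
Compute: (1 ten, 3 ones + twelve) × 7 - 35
Convert 1 ten, 3 ones (place-value notation) → 1×10 + 3 = 13 (decimal)
Convert twelve (English words) → 12 (decimal)
Expression in decimal: (13 + 12) × 7 - 35
Parentheses first: 13 + 12 = 25
Multiply: 25 × 7 = 175
Subtract: 175 - 35 = 140
140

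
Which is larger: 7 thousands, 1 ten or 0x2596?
Convert 7 thousands, 1 ten (place-value notation) → 7×1000 + 1×10 = 7010 (decimal)
Convert 0x2596 (hexadecimal) → 2×4096 + 5×256 + 9×16 + 6 = 9622 (decimal)
Compare 7010 vs 9622: larger = 9622
9622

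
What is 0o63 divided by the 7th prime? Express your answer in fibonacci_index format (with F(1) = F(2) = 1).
Convert 0o63 (octal) → 6×8 + 3 = 51 (decimal)
Convert the 7th prime (prime index) → 17 (decimal)
Compute 51 ÷ 17 = 3
Convert 3 (decimal) → 1, 1, 2, 3 → the 4th Fibonacci number (Fibonacci index)
the 4th Fibonacci number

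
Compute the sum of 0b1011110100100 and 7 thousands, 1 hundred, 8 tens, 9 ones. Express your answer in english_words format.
Convert 0b1011110100100 (binary) → 4096 + 1024 + 512 + 256 + 128 + 32 + 4 = 6052 (decimal)
Convert 7 thousands, 1 hundred, 8 tens, 9 ones (place-value notation) → 7×1000 + 1×100 + 8×10 + 9 = 7189 (decimal)
Compute 6052 + 7189 = 13241
Convert 13241 (decimal) → 13241 = 13×1000 + 2×100 + 41 → thirteen thousand two hundred forty-one (English words)
thirteen thousand two hundred forty-one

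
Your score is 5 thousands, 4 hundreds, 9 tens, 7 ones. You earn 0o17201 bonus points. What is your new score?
Convert 5 thousands, 4 hundreds, 9 tens, 7 ones (place-value notation) → 5×1000 + 4×100 + 9×10 + 7 = 5497 (decimal)
Convert 0o17201 (octal) → 1×4096 + 7×512 + 2×64 + 1 = 7809 (decimal)
Compute 5497 + 7809 = 13306
13306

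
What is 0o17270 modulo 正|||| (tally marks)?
Convert 0o17270 (octal) → 1×4096 + 7×512 + 2×64 + 7×8 = 7864 (decimal)
Convert 正|||| (tally marks) → 5 + 4 = 9 (decimal)
Compute 7864 mod 9 = 7
7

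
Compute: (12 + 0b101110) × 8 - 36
Convert 0b101110 (binary) → 32 + 8 + 4 + 2 = 46 (decimal)
Expression in decimal: (12 + 46) × 8 - 36
Parentheses first: 12 + 46 = 58
Multiply: 58 × 8 = 464
Subtract: 464 - 36 = 428
428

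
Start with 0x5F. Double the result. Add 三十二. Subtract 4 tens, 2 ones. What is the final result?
Convert 0x5F (hexadecimal) → 5×16 + 15 = 95 (decimal)
Start: 95
95 × 2 = 190
Convert 三十二 (Chinese numeral) → 3×10 + 2 = 32 (decimal)
190 + 32 = 222
Convert 4 tens, 2 ones (place-value notation) → 4×10 + 2 = 42 (decimal)
222 - 42 = 180
180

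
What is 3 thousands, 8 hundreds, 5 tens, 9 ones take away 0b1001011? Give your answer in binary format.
Convert 3 thousands, 8 hundreds, 5 tens, 9 ones (place-value notation) → 3×1000 + 8×100 + 5×10 + 9 = 3859 (decimal)
Convert 0b1001011 (binary) → 64 + 8 + 2 + 1 = 75 (decimal)
Compute 3859 - 75 = 3784
Convert 3784 (decimal) → 3784 = 2048 + 1024 + 512 + 128 + 64 + 8 → 0b111011001000 (binary)
0b111011001000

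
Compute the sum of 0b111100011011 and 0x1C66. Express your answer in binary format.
Convert 0b111100011011 (binary) → 2048 + 1024 + 512 + 256 + 16 + 8 + 2 + 1 = 3867 (decimal)
Convert 0x1C66 (hexadecimal) → 1×4096 + 12×256 + 6×16 + 6 = 7270 (decimal)
Compute 3867 + 7270 = 11137
Convert 11137 (decimal) → 11137 = 8192 + 2048 + 512 + 256 + 128 + 1 → 0b10101110000001 (binary)
0b10101110000001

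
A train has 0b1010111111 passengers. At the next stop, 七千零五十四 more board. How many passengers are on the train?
Convert 0b1010111111 (binary) → 512 + 128 + 32 + 16 + 8 + 4 + 2 + 1 = 703 (decimal)
Convert 七千零五十四 (Chinese numeral) → 7×1000 + 5×10 + 4 = 7054 (decimal)
Compute 703 + 7054 = 7757
7757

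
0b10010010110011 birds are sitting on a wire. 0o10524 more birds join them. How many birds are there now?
Convert 0b10010010110011 (binary) → 8192 + 1024 + 128 + 32 + 16 + 2 + 1 = 9395 (decimal)
Convert 0o10524 (octal) → 1×4096 + 5×64 + 2×8 + 4 = 4436 (decimal)
Compute 9395 + 4436 = 13831
13831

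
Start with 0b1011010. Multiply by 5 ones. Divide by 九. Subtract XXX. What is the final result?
Convert 0b1011010 (binary) → 64 + 16 + 8 + 2 = 90 (decimal)
Start: 90
Convert 5 ones (place-value notation) → 5 (decimal)
90 × 5 = 450
Convert 九 (Chinese numeral) → 9 (decimal)
450 ÷ 9 = 50
Convert XXX (Roman numeral) → 10 + 10 + 10 = 30 (decimal)
50 - 30 = 20
20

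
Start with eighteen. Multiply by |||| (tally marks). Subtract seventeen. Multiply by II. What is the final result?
Convert eighteen (English words) → 18 (decimal)
Start: 18
Convert |||| (tally marks) → 4 (decimal)
18 × 4 = 72
Convert seventeen (English words) → 17 (decimal)
72 - 17 = 55
Convert II (Roman numeral) → 1 + 1 = 2 (decimal)
55 × 2 = 110
110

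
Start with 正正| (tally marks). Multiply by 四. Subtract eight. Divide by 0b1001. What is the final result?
Convert 正正| (tally marks) → 5 + 5 + 1 = 11 (decimal)
Start: 11
Convert 四 (Chinese numeral) → 4 (decimal)
11 × 4 = 44
Convert eight (English words) → 8 (decimal)
44 - 8 = 36
Convert 0b1001 (binary) → 8 + 1 = 9 (decimal)
36 ÷ 9 = 4
4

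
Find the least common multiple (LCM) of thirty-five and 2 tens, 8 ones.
Convert thirty-five (English words) → 35 (decimal)
Convert 2 tens, 8 ones (place-value notation) → 2×10 + 8 = 28 (decimal)
Compute lcm(35, 28) = 140
140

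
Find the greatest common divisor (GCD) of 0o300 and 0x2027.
Convert 0o300 (octal) → 3×64 = 192 (decimal)
Convert 0x2027 (hexadecimal) → 2×4096 + 2×16 + 7 = 8231 (decimal)
Compute gcd(192, 8231) = 1
1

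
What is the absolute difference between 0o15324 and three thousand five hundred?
Convert 0o15324 (octal) → 1×4096 + 5×512 + 3×64 + 2×8 + 4 = 6868 (decimal)
Convert three thousand five hundred (English words) → 3×1000 + 5×100 = 3500 (decimal)
Compute |6868 - 3500| = 3368
3368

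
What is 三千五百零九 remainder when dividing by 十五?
Convert 三千五百零九 (Chinese numeral) → 3×1000 + 5×100 + 9 = 3509 (decimal)
Convert 十五 (Chinese numeral) → 1×10 + 5 = 15 (decimal)
Compute 3509 mod 15 = 14
14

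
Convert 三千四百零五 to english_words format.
Convert 三千四百零五 (Chinese numeral) → 3×1000 + 4×100 + 5 = 3405 (decimal)
Convert 3405 (decimal) → 3405 = 3×1000 + 4×100 + 5 → three thousand four hundred five (English words)
three thousand four hundred five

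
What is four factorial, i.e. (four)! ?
Convert four (English words) → 4 (decimal)
Compute 4! = 24
24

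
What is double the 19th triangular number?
The 19th triangular number = 19×20/2 = 190
Compute 190 × 2 = 380
380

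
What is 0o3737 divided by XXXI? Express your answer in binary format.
Convert 0o3737 (octal) → 3×512 + 7×64 + 3×8 + 7 = 2015 (decimal)
Convert XXXI (Roman numeral) → 10 + 10 + 10 + 1 = 31 (decimal)
Compute 2015 ÷ 31 = 65
Convert 65 (decimal) → 65 = 64 + 1 → 0b1000001 (binary)
0b1000001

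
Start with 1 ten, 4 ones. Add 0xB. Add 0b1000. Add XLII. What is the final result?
Convert 1 ten, 4 ones (place-value notation) → 1×10 + 4 = 14 (decimal)
Start: 14
Convert 0xB (hexadecimal) → 11 (decimal)
14 + 11 = 25
Convert 0b1000 (binary) → 8 (decimal)
25 + 8 = 33
Convert XLII (Roman numeral) → 40 + 1 + 1 = 42 (decimal)
33 + 42 = 75
75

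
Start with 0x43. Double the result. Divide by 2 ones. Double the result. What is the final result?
Convert 0x43 (hexadecimal) → 4×16 + 3 = 67 (decimal)
Start: 67
67 × 2 = 134
Convert 2 ones (place-value notation) → 2 (decimal)
134 ÷ 2 = 67
67 × 2 = 134
134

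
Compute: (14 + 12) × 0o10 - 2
Convert 0o10 (octal) → 1×8 = 8 (decimal)
Expression in decimal: (14 + 12) × 8 - 2
Parentheses first: 14 + 12 = 26
Multiply: 26 × 8 = 208
Subtract: 208 - 2 = 206
206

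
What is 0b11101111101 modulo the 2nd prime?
Convert 0b11101111101 (binary) → 1024 + 512 + 256 + 64 + 32 + 16 + 8 + 4 + 1 = 1917 (decimal)
Convert the 2nd prime (prime index) → 3 (decimal)
Compute 1917 mod 3 = 0
0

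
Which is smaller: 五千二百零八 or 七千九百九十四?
Convert 五千二百零八 (Chinese numeral) → 5×1000 + 2×100 + 8 = 5208 (decimal)
Convert 七千九百九十四 (Chinese numeral) → 7×1000 + 9×100 + 9×10 + 4 = 7994 (decimal)
Compare 5208 vs 7994: smaller = 5208
5208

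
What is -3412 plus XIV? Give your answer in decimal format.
Convert XIV (Roman numeral) → 10 + 4 = 14 (decimal)
Compute -3412 + 14 = -3398
-3398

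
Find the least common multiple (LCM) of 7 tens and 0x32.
Convert 7 tens (place-value notation) → 7×10 = 70 (decimal)
Convert 0x32 (hexadecimal) → 3×16 + 2 = 50 (decimal)
Compute lcm(70, 50) = 350
350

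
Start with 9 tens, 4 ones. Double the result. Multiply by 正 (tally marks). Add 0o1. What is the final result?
Convert 9 tens, 4 ones (place-value notation) → 9×10 + 4 = 94 (decimal)
Start: 94
94 × 2 = 188
Convert 正 (tally marks) → 5 (decimal)
188 × 5 = 940
Convert 0o1 (octal) → 1 (decimal)
940 + 1 = 941
941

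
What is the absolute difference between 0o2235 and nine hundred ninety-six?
Convert 0o2235 (octal) → 2×512 + 2×64 + 3×8 + 5 = 1181 (decimal)
Convert nine hundred ninety-six (English words) → 9×100 + 96 = 996 (decimal)
Compute |1181 - 996| = 185
185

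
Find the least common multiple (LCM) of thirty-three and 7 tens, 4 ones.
Convert thirty-three (English words) → 33 (decimal)
Convert 7 tens, 4 ones (place-value notation) → 7×10 + 4 = 74 (decimal)
Compute lcm(33, 74) = 2442
2442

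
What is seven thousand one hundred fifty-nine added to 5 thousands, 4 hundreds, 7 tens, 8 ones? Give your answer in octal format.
Convert seven thousand one hundred fifty-nine (English words) → 7×1000 + 1×100 + 59 = 7159 (decimal)
Convert 5 thousands, 4 hundreds, 7 tens, 8 ones (place-value notation) → 5×1000 + 4×100 + 7×10 + 8 = 5478 (decimal)
Compute 7159 + 5478 = 12637
Convert 12637 (decimal) → 12637 = 3×4096 + 5×64 + 3×8 + 5 → 0o30535 (octal)
0o30535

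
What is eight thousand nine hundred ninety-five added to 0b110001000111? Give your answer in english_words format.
Convert eight thousand nine hundred ninety-five (English words) → 8×1000 + 9×100 + 95 = 8995 (decimal)
Convert 0b110001000111 (binary) → 2048 + 1024 + 64 + 4 + 2 + 1 = 3143 (decimal)
Compute 8995 + 3143 = 12138
Convert 12138 (decimal) → 12138 = 12×1000 + 1×100 + 38 → twelve thousand one hundred thirty-eight (English words)
twelve thousand one hundred thirty-eight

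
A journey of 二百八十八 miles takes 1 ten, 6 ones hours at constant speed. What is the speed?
Convert 二百八十八 (Chinese numeral) → 2×100 + 8×10 + 8 = 288 (decimal)
Convert 1 ten, 6 ones (place-value notation) → 1×10 + 6 = 16 (decimal)
Compute 288 ÷ 16 = 18
18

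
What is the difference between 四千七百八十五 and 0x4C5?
Convert 四千七百八十五 (Chinese numeral) → 4×1000 + 7×100 + 8×10 + 5 = 4785 (decimal)
Convert 0x4C5 (hexadecimal) → 4×256 + 12×16 + 5 = 1221 (decimal)
Difference: |4785 - 1221| = 3564
3564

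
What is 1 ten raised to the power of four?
Convert 1 ten (place-value notation) → 1×10 = 10 (decimal)
Convert four (English words) → 4 (decimal)
Compute 10 ^ 4 = 10000
10000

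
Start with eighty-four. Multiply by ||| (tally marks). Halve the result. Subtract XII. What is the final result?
Convert eighty-four (English words) → 84 (decimal)
Start: 84
Convert ||| (tally marks) → 3 (decimal)
84 × 3 = 252
252 ÷ 2 = 126
Convert XII (Roman numeral) → 10 + 1 + 1 = 12 (decimal)
126 - 12 = 114
114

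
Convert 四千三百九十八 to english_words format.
Convert 四千三百九十八 (Chinese numeral) → 4×1000 + 3×100 + 9×10 + 8 = 4398 (decimal)
Convert 4398 (decimal) → 4398 = 4×1000 + 3×100 + 98 → four thousand three hundred ninety-eight (English words)
four thousand three hundred ninety-eight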